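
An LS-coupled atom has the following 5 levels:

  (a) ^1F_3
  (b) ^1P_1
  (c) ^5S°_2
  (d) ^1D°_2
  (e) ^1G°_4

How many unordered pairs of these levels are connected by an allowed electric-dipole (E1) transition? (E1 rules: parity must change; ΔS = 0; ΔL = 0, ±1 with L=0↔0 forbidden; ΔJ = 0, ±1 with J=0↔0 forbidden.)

3

(a)–(b): forbidden (parity, ΔL, ΔJ).
(a)–(c): forbidden (ΔS, ΔL).
(a)–(d): allowed.
(a)–(e): allowed.
(b)–(c): forbidden (ΔS).
(b)–(d): allowed.
(b)–(e): forbidden (ΔL, ΔJ).
(c)–(d): forbidden (parity, ΔS, ΔL).
(c)–(e): forbidden (parity, ΔS, ΔL, ΔJ).
(d)–(e): forbidden (parity, ΔL, ΔJ).
Allowed pairs: 3 of 10.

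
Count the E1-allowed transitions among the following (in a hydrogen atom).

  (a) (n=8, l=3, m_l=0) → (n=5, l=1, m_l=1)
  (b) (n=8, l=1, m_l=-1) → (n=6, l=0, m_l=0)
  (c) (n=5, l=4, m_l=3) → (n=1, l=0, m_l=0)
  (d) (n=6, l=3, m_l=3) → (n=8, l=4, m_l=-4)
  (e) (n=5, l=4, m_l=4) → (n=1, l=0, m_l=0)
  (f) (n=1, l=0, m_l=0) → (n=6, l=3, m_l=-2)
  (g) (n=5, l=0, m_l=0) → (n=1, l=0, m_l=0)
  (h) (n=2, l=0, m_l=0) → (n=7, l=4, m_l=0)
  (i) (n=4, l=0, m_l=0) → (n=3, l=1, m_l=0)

(a) forbidden — Δl = -2 (E1 requires Δl = ±1)
(b) allowed
(c) forbidden — Δl = -4 (E1 requires Δl = ±1); Δm_l = -3 (E1 requires Δm_l = 0, ±1)
(d) forbidden — Δm_l = -7 (E1 requires Δm_l = 0, ±1)
(e) forbidden — Δl = -4 (E1 requires Δl = ±1); Δm_l = -4 (E1 requires Δm_l = 0, ±1)
(f) forbidden — Δl = +3 (E1 requires Δl = ±1); Δm_l = -2 (E1 requires Δm_l = 0, ±1)
(g) forbidden — Δl = +0 (E1 requires Δl = ±1)
(h) forbidden — Δl = +4 (E1 requires Δl = ±1)
(i) allowed
Total allowed: 2 of 9.

2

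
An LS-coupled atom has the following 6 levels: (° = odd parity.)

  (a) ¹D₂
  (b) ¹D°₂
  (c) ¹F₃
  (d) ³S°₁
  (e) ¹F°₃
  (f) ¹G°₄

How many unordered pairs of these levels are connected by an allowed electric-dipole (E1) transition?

(a)–(b): allowed.
(a)–(c): forbidden (parity).
(a)–(d): forbidden (ΔS, ΔL).
(a)–(e): allowed.
(a)–(f): forbidden (ΔL, ΔJ).
(b)–(c): allowed.
(b)–(d): forbidden (parity, ΔS, ΔL).
(b)–(e): forbidden (parity).
(b)–(f): forbidden (parity, ΔL, ΔJ).
(c)–(d): forbidden (ΔS, ΔL, ΔJ).
(c)–(e): allowed.
(c)–(f): allowed.
(d)–(e): forbidden (parity, ΔS, ΔL, ΔJ).
(d)–(f): forbidden (parity, ΔS, ΔL, ΔJ).
(e)–(f): forbidden (parity).
Allowed pairs: 5 of 15.

5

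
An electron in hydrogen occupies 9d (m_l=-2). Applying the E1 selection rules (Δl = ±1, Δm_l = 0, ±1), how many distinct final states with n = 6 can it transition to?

4

E1 requires Δl = ±1, so l_f ∈ {1, 3}; with 0 ≤ l_f ≤ n_f−1 = 5, the allowed l_f values are {1, 3}.
For l_f = 1: m_f ∈ {m_i−1, m_i, m_i+1} ∩ [−1, 1] = {-1} → 1 state.
For l_f = 3: m_f ∈ {m_i−1, m_i, m_i+1} ∩ [−3, 3] = {-3, -2, -1} → 3 states.
Total: 4.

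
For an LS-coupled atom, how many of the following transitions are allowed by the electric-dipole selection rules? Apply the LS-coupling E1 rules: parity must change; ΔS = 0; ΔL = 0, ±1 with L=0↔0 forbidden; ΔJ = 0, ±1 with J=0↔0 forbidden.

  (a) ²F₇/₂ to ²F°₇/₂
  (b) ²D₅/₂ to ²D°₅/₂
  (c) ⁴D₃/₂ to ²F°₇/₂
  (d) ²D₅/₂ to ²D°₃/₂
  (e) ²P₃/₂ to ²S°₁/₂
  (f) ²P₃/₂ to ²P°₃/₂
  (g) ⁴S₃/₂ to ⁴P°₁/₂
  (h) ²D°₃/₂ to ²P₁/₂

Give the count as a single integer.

(a) allowed
(b) allowed
(c) forbidden (ΔS, ΔJ fail)
(d) allowed
(e) allowed
(f) allowed
(g) allowed
(h) allowed
Total allowed: 7 of 8.

7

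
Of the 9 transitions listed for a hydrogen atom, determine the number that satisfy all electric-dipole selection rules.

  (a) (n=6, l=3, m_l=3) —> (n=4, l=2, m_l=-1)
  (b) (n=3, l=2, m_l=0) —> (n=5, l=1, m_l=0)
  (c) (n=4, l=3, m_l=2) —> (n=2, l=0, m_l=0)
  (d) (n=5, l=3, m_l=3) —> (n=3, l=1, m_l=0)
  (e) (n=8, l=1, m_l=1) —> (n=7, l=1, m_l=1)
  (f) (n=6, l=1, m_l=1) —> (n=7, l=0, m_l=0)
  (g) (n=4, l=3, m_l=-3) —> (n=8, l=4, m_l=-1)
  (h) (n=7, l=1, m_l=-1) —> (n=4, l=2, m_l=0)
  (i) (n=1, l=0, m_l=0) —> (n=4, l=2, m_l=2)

(a) forbidden — Δm_l = -4 (E1 requires Δm_l = 0, ±1)
(b) allowed
(c) forbidden — Δl = -3 (E1 requires Δl = ±1); Δm_l = -2 (E1 requires Δm_l = 0, ±1)
(d) forbidden — Δl = -2 (E1 requires Δl = ±1); Δm_l = -3 (E1 requires Δm_l = 0, ±1)
(e) forbidden — Δl = +0 (E1 requires Δl = ±1)
(f) allowed
(g) forbidden — Δm_l = +2 (E1 requires Δm_l = 0, ±1)
(h) allowed
(i) forbidden — Δl = +2 (E1 requires Δl = ±1); Δm_l = +2 (E1 requires Δm_l = 0, ±1)
Total allowed: 3 of 9.

3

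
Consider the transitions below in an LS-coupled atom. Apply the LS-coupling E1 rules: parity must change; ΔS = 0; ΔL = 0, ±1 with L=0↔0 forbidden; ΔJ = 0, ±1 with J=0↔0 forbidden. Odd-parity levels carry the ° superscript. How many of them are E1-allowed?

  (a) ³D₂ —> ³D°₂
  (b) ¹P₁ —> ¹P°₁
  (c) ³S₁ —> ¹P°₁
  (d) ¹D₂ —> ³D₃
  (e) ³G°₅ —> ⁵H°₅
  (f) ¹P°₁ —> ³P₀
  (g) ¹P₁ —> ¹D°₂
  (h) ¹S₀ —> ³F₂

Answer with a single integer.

(a) allowed
(b) allowed
(c) forbidden (ΔS fails)
(d) forbidden (parity, ΔS fail)
(e) forbidden (parity, ΔS fail)
(f) forbidden (ΔS fails)
(g) allowed
(h) forbidden (parity, ΔS, ΔL, ΔJ fail)
Total allowed: 3 of 8.

3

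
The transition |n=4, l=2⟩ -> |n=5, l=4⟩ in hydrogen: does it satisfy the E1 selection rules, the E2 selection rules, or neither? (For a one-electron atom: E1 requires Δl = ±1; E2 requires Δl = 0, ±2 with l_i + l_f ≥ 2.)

E2

Δl = 4 − 2 = +2; l_i + l_f = 6.
E1 (Δl = ±1): not satisfied.
E2 (Δl = 0,±2, l_i+l_f ≥ 2): satisfied.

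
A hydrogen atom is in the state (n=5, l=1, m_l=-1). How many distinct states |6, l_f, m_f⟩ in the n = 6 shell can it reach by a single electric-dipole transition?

E1 requires Δl = ±1, so l_f ∈ {0, 2}; with 0 ≤ l_f ≤ n_f−1 = 5, the allowed l_f values are {0, 2}.
For l_f = 0: m_f ∈ {m_i−1, m_i, m_i+1} ∩ [−0, 0] = {0} → 1 state.
For l_f = 2: m_f ∈ {m_i−1, m_i, m_i+1} ∩ [−2, 2] = {-2, -1, 0} → 3 states.
Total: 4.

4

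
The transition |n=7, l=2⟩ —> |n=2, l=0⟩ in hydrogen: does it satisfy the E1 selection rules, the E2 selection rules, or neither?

Δl = 0 − 2 = -2; l_i + l_f = 2.
E1 (Δl = ±1): not satisfied.
E2 (Δl = 0,±2, l_i+l_f ≥ 2): satisfied.

E2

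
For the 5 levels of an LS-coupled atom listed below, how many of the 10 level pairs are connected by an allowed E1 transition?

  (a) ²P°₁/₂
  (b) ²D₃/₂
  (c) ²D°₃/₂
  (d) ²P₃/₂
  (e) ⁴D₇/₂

4

(a)–(b): allowed.
(a)–(c): forbidden (parity).
(a)–(d): allowed.
(a)–(e): forbidden (ΔS, ΔJ).
(b)–(c): allowed.
(b)–(d): forbidden (parity).
(b)–(e): forbidden (parity, ΔS, ΔJ).
(c)–(d): allowed.
(c)–(e): forbidden (ΔS, ΔJ).
(d)–(e): forbidden (parity, ΔS, ΔJ).
Allowed pairs: 4 of 10.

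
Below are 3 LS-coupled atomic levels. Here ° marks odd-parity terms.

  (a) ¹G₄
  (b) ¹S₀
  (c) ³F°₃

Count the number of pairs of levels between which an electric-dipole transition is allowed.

(a)–(b): forbidden (parity, ΔL, ΔJ).
(a)–(c): forbidden (ΔS).
(b)–(c): forbidden (ΔS, ΔL, ΔJ).
Allowed pairs: 0 of 3.

0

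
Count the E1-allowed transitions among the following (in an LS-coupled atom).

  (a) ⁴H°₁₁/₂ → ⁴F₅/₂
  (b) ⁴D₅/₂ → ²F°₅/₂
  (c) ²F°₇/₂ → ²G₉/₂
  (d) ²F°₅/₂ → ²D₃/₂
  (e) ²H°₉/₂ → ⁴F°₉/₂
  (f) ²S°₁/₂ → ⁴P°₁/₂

2

(a) forbidden (ΔL, ΔJ fail)
(b) forbidden (ΔS fails)
(c) allowed
(d) allowed
(e) forbidden (parity, ΔS, ΔL fail)
(f) forbidden (parity, ΔS fail)
Total allowed: 2 of 6.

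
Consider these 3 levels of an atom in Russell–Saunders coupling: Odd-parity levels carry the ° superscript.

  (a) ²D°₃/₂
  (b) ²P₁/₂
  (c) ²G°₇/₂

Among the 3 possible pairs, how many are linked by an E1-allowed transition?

(a)–(b): allowed.
(a)–(c): forbidden (parity, ΔL, ΔJ).
(b)–(c): forbidden (ΔL, ΔJ).
Allowed pairs: 1 of 3.

1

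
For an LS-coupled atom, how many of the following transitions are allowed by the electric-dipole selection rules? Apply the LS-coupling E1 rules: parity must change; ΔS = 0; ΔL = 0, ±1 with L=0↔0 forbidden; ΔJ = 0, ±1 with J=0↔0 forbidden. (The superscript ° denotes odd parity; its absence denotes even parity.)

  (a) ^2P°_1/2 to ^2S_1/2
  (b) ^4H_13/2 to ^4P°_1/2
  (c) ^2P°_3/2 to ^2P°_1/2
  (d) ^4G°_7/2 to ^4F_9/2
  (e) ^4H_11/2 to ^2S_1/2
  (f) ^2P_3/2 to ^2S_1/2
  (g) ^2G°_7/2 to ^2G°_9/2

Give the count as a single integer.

(a) allowed
(b) forbidden (ΔL, ΔJ fail)
(c) forbidden (parity fails)
(d) allowed
(e) forbidden (parity, ΔS, ΔL, ΔJ fail)
(f) forbidden (parity fails)
(g) forbidden (parity fails)
Total allowed: 2 of 7.

2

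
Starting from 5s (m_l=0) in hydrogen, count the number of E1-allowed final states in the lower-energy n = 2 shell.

E1 requires Δl = ±1, so l_f ∈ {-1, 1}; with 0 ≤ l_f ≤ n_f−1 = 1, the allowed l_f values are {1}.
For l_f = 1: m_f ∈ {m_i−1, m_i, m_i+1} ∩ [−1, 1] = {-1, 0, 1} → 3 states.
Total: 3.

3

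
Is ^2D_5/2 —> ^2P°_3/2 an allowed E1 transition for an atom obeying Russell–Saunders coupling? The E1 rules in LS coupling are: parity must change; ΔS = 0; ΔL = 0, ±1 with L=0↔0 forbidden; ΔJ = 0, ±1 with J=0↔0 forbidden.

Parity must change: even → odd — passes.
ΔS = 0: S: 1/2 → 1/2 — passes.
ΔL = 0, ±1 (not L=0↔0): L: 2 → 1, ΔL = -1 — passes.
ΔJ = 0, ±1 (not J=0↔0): J: 5/2 → 3/2, ΔJ = -1 — passes.
All four E1 rules are satisfied.

allowed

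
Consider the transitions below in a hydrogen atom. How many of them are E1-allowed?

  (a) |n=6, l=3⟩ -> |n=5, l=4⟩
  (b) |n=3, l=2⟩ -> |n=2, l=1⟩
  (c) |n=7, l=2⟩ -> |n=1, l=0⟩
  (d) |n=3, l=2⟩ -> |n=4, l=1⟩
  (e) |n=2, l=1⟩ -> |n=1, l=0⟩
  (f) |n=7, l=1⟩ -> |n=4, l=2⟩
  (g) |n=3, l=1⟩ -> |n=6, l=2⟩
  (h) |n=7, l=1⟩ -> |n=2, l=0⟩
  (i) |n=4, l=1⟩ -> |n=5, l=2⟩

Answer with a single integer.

(a) allowed
(b) allowed
(c) forbidden — Δl = -2 (E1 requires Δl = ±1)
(d) allowed
(e) allowed
(f) allowed
(g) allowed
(h) allowed
(i) allowed
Total allowed: 8 of 9.

8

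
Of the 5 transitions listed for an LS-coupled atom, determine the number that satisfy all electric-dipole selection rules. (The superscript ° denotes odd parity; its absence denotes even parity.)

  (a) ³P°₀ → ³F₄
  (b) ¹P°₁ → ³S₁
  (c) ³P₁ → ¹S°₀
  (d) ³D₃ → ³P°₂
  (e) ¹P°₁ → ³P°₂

1

(a) forbidden (ΔL, ΔJ fail)
(b) forbidden (ΔS fails)
(c) forbidden (ΔS fails)
(d) allowed
(e) forbidden (parity, ΔS fail)
Total allowed: 1 of 5.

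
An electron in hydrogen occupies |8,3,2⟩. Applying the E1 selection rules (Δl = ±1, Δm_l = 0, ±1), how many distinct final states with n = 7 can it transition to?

E1 requires Δl = ±1, so l_f ∈ {2, 4}; with 0 ≤ l_f ≤ n_f−1 = 6, the allowed l_f values are {2, 4}.
For l_f = 2: m_f ∈ {m_i−1, m_i, m_i+1} ∩ [−2, 2] = {1, 2} → 2 states.
For l_f = 4: m_f ∈ {m_i−1, m_i, m_i+1} ∩ [−4, 4] = {1, 2, 3} → 3 states.
Total: 5.

5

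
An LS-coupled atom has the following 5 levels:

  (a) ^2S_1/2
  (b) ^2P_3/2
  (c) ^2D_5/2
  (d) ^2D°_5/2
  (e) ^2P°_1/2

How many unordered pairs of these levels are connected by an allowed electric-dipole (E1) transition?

(a)–(b): forbidden (parity).
(a)–(c): forbidden (parity, ΔL, ΔJ).
(a)–(d): forbidden (ΔL, ΔJ).
(a)–(e): allowed.
(b)–(c): forbidden (parity).
(b)–(d): allowed.
(b)–(e): allowed.
(c)–(d): allowed.
(c)–(e): forbidden (ΔJ).
(d)–(e): forbidden (parity, ΔJ).
Allowed pairs: 4 of 10.

4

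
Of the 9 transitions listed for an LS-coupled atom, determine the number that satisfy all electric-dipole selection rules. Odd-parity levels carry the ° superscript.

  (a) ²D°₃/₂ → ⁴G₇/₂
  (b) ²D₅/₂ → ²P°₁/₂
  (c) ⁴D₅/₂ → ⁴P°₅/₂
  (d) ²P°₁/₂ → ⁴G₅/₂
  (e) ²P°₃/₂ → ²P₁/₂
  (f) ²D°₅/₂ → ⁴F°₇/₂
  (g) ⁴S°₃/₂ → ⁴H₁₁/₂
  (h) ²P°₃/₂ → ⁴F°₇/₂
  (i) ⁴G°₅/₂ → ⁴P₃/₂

2

(a) forbidden (ΔS, ΔL, ΔJ fail)
(b) forbidden (ΔJ fails)
(c) allowed
(d) forbidden (ΔS, ΔL, ΔJ fail)
(e) allowed
(f) forbidden (parity, ΔS fail)
(g) forbidden (ΔL, ΔJ fail)
(h) forbidden (parity, ΔS, ΔL, ΔJ fail)
(i) forbidden (ΔL fails)
Total allowed: 2 of 9.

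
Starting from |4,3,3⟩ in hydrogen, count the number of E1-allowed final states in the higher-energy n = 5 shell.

E1 requires Δl = ±1, so l_f ∈ {2, 4}; with 0 ≤ l_f ≤ n_f−1 = 4, the allowed l_f values are {2, 4}.
For l_f = 2: m_f ∈ {m_i−1, m_i, m_i+1} ∩ [−2, 2] = {2} → 1 state.
For l_f = 4: m_f ∈ {m_i−1, m_i, m_i+1} ∩ [−4, 4] = {2, 3, 4} → 3 states.
Total: 4.

4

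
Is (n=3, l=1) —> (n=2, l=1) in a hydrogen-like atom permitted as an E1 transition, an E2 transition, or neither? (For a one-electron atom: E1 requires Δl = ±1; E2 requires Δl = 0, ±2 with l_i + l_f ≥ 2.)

Δl = 1 − 1 = +0; l_i + l_f = 2.
E1 (Δl = ±1): not satisfied.
E2 (Δl = 0,±2, l_i+l_f ≥ 2): satisfied.

E2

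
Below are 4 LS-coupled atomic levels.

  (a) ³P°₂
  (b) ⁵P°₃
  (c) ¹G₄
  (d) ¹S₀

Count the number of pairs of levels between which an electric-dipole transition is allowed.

0

(a)–(b): forbidden (parity, ΔS).
(a)–(c): forbidden (ΔS, ΔL, ΔJ).
(a)–(d): forbidden (ΔS, ΔJ).
(b)–(c): forbidden (ΔS, ΔL).
(b)–(d): forbidden (ΔS, ΔJ).
(c)–(d): forbidden (parity, ΔL, ΔJ).
Allowed pairs: 0 of 6.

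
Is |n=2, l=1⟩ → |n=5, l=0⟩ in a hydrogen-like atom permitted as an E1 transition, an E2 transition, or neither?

E1

Δl = 0 − 1 = -1; l_i + l_f = 1.
E1 (Δl = ±1): satisfied.
E2 (Δl = 0,±2, l_i+l_f ≥ 2): not satisfied.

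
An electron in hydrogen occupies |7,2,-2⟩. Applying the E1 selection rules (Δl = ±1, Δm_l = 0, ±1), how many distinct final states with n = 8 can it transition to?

4

E1 requires Δl = ±1, so l_f ∈ {1, 3}; with 0 ≤ l_f ≤ n_f−1 = 7, the allowed l_f values are {1, 3}.
For l_f = 1: m_f ∈ {m_i−1, m_i, m_i+1} ∩ [−1, 1] = {-1} → 1 state.
For l_f = 3: m_f ∈ {m_i−1, m_i, m_i+1} ∩ [−3, 3] = {-3, -2, -1} → 3 states.
Total: 4.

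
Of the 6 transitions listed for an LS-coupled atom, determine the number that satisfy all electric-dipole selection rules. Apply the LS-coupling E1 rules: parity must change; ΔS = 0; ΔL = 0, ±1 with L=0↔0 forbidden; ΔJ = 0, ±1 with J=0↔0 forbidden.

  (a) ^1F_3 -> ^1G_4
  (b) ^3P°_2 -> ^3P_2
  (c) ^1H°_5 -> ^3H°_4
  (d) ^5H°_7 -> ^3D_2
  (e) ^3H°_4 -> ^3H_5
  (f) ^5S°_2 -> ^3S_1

2

(a) forbidden (parity fails)
(b) allowed
(c) forbidden (parity, ΔS fail)
(d) forbidden (ΔS, ΔL, ΔJ fail)
(e) allowed
(f) forbidden (ΔS, ΔL fail)
Total allowed: 2 of 6.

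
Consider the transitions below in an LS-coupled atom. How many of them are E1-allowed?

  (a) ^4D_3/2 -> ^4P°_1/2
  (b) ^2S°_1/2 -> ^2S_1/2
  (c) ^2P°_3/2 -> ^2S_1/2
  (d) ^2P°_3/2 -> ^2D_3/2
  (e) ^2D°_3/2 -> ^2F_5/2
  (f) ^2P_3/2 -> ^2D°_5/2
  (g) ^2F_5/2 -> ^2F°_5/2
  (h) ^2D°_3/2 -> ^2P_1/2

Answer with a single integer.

7

(a) allowed
(b) forbidden (ΔL fails)
(c) allowed
(d) allowed
(e) allowed
(f) allowed
(g) allowed
(h) allowed
Total allowed: 7 of 8.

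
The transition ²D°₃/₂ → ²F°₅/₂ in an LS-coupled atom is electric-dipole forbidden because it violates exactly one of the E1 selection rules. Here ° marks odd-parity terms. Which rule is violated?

Parity must change: odd → odd — violated.
ΔS = 0: S: 1/2 → 1/2 — satisfied.
ΔL = 0, ±1 (not L=0↔0): L: 2 → 3, ΔL = +1 — satisfied.
ΔJ = 0, ±1 (not J=0↔0): J: 3/2 → 5/2, ΔJ = +1 — satisfied.

parity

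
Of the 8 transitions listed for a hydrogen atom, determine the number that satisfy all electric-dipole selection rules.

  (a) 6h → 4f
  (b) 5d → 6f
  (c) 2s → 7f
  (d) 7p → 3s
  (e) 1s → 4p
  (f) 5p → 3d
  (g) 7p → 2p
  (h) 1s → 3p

5

(a) forbidden — Δl = -2 (E1 requires Δl = ±1)
(b) allowed
(c) forbidden — Δl = +3 (E1 requires Δl = ±1)
(d) allowed
(e) allowed
(f) allowed
(g) forbidden — Δl = +0 (E1 requires Δl = ±1)
(h) allowed
Total allowed: 5 of 8.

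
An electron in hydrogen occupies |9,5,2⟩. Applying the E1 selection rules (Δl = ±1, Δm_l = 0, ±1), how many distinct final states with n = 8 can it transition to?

6

E1 requires Δl = ±1, so l_f ∈ {4, 6}; with 0 ≤ l_f ≤ n_f−1 = 7, the allowed l_f values are {4, 6}.
For l_f = 4: m_f ∈ {m_i−1, m_i, m_i+1} ∩ [−4, 4] = {1, 2, 3} → 3 states.
For l_f = 6: m_f ∈ {m_i−1, m_i, m_i+1} ∩ [−6, 6] = {1, 2, 3} → 3 states.
Total: 6.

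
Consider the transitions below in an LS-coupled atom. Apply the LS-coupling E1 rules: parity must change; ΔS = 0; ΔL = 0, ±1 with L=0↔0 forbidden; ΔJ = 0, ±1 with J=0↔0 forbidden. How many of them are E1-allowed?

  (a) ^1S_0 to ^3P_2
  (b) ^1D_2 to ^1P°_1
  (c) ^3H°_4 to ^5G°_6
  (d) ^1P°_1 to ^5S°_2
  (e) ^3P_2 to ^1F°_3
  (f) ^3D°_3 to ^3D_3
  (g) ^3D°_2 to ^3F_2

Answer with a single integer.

3

(a) forbidden (parity, ΔS, ΔJ fail)
(b) allowed
(c) forbidden (parity, ΔS, ΔJ fail)
(d) forbidden (parity, ΔS fail)
(e) forbidden (ΔS, ΔL fail)
(f) allowed
(g) allowed
Total allowed: 3 of 7.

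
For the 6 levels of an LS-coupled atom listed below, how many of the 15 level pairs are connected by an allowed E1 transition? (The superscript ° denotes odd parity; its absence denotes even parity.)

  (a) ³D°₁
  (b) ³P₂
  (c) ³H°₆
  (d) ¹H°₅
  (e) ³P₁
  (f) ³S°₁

4

(a)–(b): allowed.
(a)–(c): forbidden (parity, ΔL, ΔJ).
(a)–(d): forbidden (parity, ΔS, ΔL, ΔJ).
(a)–(e): allowed.
(a)–(f): forbidden (parity, ΔL).
(b)–(c): forbidden (ΔL, ΔJ).
(b)–(d): forbidden (ΔS, ΔL, ΔJ).
(b)–(e): forbidden (parity).
(b)–(f): allowed.
(c)–(d): forbidden (parity, ΔS).
(c)–(e): forbidden (ΔL, ΔJ).
(c)–(f): forbidden (parity, ΔL, ΔJ).
(d)–(e): forbidden (ΔS, ΔL, ΔJ).
(d)–(f): forbidden (parity, ΔS, ΔL, ΔJ).
(e)–(f): allowed.
Allowed pairs: 4 of 15.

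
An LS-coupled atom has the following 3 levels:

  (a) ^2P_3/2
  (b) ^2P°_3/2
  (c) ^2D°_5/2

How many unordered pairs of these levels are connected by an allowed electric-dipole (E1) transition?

2

(a)–(b): allowed.
(a)–(c): allowed.
(b)–(c): forbidden (parity).
Allowed pairs: 2 of 3.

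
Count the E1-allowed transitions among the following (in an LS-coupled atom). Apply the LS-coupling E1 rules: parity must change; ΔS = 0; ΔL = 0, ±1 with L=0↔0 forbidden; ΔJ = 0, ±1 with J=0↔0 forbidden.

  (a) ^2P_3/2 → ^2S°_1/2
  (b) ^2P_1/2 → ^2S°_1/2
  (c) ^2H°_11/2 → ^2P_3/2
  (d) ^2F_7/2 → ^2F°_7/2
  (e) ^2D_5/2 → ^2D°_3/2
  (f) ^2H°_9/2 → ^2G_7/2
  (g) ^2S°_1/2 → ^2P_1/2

(a) allowed
(b) allowed
(c) forbidden (ΔL, ΔJ fail)
(d) allowed
(e) allowed
(f) allowed
(g) allowed
Total allowed: 6 of 7.

6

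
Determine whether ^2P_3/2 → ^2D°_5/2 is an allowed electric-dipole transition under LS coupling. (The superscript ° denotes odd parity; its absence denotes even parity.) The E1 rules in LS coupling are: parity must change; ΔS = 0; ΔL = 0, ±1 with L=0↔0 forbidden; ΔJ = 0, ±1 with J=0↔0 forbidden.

Parity must change: even → odd — ✓.
ΔS = 0: S: 1/2 → 1/2 — ✓.
ΔL = 0, ±1 (not L=0↔0): L: 1 → 2, ΔL = +1 — ✓.
ΔJ = 0, ±1 (not J=0↔0): J: 3/2 → 5/2, ΔJ = +1 — ✓.
All four E1 rules are satisfied.

allowed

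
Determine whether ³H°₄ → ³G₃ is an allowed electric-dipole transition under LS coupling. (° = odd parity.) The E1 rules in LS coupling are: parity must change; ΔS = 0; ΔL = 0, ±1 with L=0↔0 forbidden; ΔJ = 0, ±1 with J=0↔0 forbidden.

Reading off the term symbols: S 1→1, L 5→4, J 4→3, parity odd→even.
Parity must change: odd → even — ✓.
ΔS = 0: S: 1 → 1 — ✓.
ΔL = 0, ±1 (not L=0↔0): L: 5 → 4, ΔL = -1 — ✓.
ΔJ = 0, ±1 (not J=0↔0): J: 4 → 3, ΔJ = -1 — ✓.
All four E1 rules are satisfied.

allowed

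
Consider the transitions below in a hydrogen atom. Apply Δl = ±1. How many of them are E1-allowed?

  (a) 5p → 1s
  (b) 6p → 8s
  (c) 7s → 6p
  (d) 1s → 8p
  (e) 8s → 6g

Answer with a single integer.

(a) allowed
(b) allowed
(c) allowed
(d) allowed
(e) forbidden — Δl = +4 (E1 requires Δl = ±1)
Total allowed: 4 of 5.

4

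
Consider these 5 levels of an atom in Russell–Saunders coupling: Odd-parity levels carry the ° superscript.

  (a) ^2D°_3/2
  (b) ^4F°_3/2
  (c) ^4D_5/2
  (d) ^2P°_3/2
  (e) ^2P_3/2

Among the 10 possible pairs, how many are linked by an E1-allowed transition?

3

(a)–(b): forbidden (parity, ΔS).
(a)–(c): forbidden (ΔS).
(a)–(d): forbidden (parity).
(a)–(e): allowed.
(b)–(c): allowed.
(b)–(d): forbidden (parity, ΔS, ΔL).
(b)–(e): forbidden (ΔS, ΔL).
(c)–(d): forbidden (ΔS).
(c)–(e): forbidden (parity, ΔS).
(d)–(e): allowed.
Allowed pairs: 3 of 10.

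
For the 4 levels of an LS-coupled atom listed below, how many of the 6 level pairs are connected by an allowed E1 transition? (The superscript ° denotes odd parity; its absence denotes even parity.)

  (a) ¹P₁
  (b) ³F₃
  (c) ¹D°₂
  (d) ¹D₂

2

(a)–(b): forbidden (parity, ΔS, ΔL, ΔJ).
(a)–(c): allowed.
(a)–(d): forbidden (parity).
(b)–(c): forbidden (ΔS).
(b)–(d): forbidden (parity, ΔS).
(c)–(d): allowed.
Allowed pairs: 2 of 6.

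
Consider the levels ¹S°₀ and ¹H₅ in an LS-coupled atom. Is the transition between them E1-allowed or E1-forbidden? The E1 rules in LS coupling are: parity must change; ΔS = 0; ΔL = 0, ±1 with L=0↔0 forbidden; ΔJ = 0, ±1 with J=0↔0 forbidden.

forbidden

Parity must change: odd → even — ok.
ΔS = 0: S: 0 → 0 — ok.
ΔL = 0, ±1 (not L=0↔0): L: 0 → 5, ΔL = +5 — fails.
ΔJ = 0, ±1 (not J=0↔0): J: 0 → 5, ΔJ = +5 — fails.
Rule(s) violated: ΔL, ΔJ.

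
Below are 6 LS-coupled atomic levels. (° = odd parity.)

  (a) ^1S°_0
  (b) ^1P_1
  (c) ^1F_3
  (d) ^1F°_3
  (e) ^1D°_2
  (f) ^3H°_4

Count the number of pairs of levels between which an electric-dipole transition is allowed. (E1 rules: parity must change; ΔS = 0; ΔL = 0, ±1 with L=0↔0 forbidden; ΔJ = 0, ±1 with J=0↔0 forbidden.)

(a)–(b): allowed.
(a)–(c): forbidden (ΔL, ΔJ).
(a)–(d): forbidden (parity, ΔL, ΔJ).
(a)–(e): forbidden (parity, ΔL, ΔJ).
(a)–(f): forbidden (parity, ΔS, ΔL, ΔJ).
(b)–(c): forbidden (parity, ΔL, ΔJ).
(b)–(d): forbidden (ΔL, ΔJ).
(b)–(e): allowed.
(b)–(f): forbidden (ΔS, ΔL, ΔJ).
(c)–(d): allowed.
(c)–(e): allowed.
(c)–(f): forbidden (ΔS, ΔL).
(d)–(e): forbidden (parity).
(d)–(f): forbidden (parity, ΔS, ΔL).
(e)–(f): forbidden (parity, ΔS, ΔL, ΔJ).
Allowed pairs: 4 of 15.

4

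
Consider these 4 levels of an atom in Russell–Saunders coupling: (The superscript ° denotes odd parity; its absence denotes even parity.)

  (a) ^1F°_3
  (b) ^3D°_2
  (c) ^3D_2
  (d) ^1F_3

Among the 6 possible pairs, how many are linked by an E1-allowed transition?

(a)–(b): forbidden (parity, ΔS).
(a)–(c): forbidden (ΔS).
(a)–(d): allowed.
(b)–(c): allowed.
(b)–(d): forbidden (ΔS).
(c)–(d): forbidden (parity, ΔS).
Allowed pairs: 2 of 6.

2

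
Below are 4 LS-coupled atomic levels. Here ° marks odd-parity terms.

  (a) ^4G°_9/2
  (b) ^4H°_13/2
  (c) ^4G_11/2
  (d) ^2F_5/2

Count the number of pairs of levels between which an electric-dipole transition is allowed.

2

(a)–(b): forbidden (parity, ΔJ).
(a)–(c): allowed.
(a)–(d): forbidden (ΔS, ΔJ).
(b)–(c): allowed.
(b)–(d): forbidden (ΔS, ΔL, ΔJ).
(c)–(d): forbidden (parity, ΔS, ΔJ).
Allowed pairs: 2 of 6.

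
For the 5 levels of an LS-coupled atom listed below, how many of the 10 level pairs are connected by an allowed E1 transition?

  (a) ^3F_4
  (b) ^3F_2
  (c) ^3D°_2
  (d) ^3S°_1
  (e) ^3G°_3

(a)–(b): forbidden (parity, ΔJ).
(a)–(c): forbidden (ΔJ).
(a)–(d): forbidden (ΔL, ΔJ).
(a)–(e): allowed.
(b)–(c): allowed.
(b)–(d): forbidden (ΔL).
(b)–(e): allowed.
(c)–(d): forbidden (parity, ΔL).
(c)–(e): forbidden (parity, ΔL).
(d)–(e): forbidden (parity, ΔL, ΔJ).
Allowed pairs: 3 of 10.

3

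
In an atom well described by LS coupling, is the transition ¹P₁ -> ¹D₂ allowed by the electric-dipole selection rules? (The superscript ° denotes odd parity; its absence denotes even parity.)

Parity must change: even → even — fails.
ΔS = 0: S: 0 → 0 — passes.
ΔL = 0, ±1 (not L=0↔0): L: 1 → 2, ΔL = +1 — passes.
ΔJ = 0, ±1 (not J=0↔0): J: 1 → 2, ΔJ = +1 — passes.
Rule(s) violated: parity.

forbidden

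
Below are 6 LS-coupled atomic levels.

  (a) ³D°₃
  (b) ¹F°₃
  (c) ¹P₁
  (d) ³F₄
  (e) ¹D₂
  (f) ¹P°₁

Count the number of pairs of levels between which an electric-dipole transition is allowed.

4

(a)–(b): forbidden (parity, ΔS).
(a)–(c): forbidden (ΔS, ΔJ).
(a)–(d): allowed.
(a)–(e): forbidden (ΔS).
(a)–(f): forbidden (parity, ΔS, ΔJ).
(b)–(c): forbidden (ΔL, ΔJ).
(b)–(d): forbidden (ΔS).
(b)–(e): allowed.
(b)–(f): forbidden (parity, ΔL, ΔJ).
(c)–(d): forbidden (parity, ΔS, ΔL, ΔJ).
(c)–(e): forbidden (parity).
(c)–(f): allowed.
(d)–(e): forbidden (parity, ΔS, ΔJ).
(d)–(f): forbidden (ΔS, ΔL, ΔJ).
(e)–(f): allowed.
Allowed pairs: 4 of 15.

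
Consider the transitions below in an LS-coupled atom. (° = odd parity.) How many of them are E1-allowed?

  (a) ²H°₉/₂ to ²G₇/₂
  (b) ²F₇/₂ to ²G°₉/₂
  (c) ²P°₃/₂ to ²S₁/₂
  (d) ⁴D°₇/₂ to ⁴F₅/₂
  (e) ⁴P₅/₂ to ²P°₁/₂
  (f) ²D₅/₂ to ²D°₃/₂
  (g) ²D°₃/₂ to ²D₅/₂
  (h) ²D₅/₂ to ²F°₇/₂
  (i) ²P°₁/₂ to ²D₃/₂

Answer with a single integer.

(a) allowed
(b) allowed
(c) allowed
(d) allowed
(e) forbidden (ΔS, ΔJ fail)
(f) allowed
(g) allowed
(h) allowed
(i) allowed
Total allowed: 8 of 9.

8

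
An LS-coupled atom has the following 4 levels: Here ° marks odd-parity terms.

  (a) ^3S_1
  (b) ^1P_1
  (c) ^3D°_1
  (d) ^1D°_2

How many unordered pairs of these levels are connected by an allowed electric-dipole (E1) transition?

(a)–(b): forbidden (parity, ΔS).
(a)–(c): forbidden (ΔL).
(a)–(d): forbidden (ΔS, ΔL).
(b)–(c): forbidden (ΔS).
(b)–(d): allowed.
(c)–(d): forbidden (parity, ΔS).
Allowed pairs: 1 of 6.

1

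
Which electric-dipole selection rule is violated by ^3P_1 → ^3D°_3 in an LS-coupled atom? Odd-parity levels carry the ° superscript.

Initial level: S=1, L=1, J=1, parity even. Final level: S=1, L=2, J=3, parity odd.
ΔS = 0: S: 1 → 1 — passes.
Parity must change: even → odd — passes.
ΔJ = 0, ±1 (not J=0↔0): J: 1 → 3, ΔJ = +2 — fails.
ΔL = 0, ±1 (not L=0↔0): L: 1 → 2, ΔL = +1 — passes.

the ΔJ = 0, ±1 rule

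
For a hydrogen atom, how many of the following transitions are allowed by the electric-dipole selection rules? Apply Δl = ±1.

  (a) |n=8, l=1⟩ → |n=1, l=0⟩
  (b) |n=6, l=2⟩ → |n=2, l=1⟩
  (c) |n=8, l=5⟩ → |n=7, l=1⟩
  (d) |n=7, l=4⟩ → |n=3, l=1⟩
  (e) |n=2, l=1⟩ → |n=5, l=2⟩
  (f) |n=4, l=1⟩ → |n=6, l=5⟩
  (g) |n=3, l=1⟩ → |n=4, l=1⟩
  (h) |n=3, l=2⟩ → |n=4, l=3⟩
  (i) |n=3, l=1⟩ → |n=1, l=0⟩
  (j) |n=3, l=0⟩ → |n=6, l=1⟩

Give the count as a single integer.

6

(a) allowed
(b) allowed
(c) forbidden — Δl = -4 (E1 requires Δl = ±1)
(d) forbidden — Δl = -3 (E1 requires Δl = ±1)
(e) allowed
(f) forbidden — Δl = +4 (E1 requires Δl = ±1)
(g) forbidden — Δl = +0 (E1 requires Δl = ±1)
(h) allowed
(i) allowed
(j) allowed
Total allowed: 6 of 10.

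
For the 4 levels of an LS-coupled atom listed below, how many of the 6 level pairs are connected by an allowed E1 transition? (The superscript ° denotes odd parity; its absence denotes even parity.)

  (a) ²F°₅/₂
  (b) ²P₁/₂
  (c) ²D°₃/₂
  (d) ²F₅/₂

(a)–(b): forbidden (ΔL, ΔJ).
(a)–(c): forbidden (parity).
(a)–(d): allowed.
(b)–(c): allowed.
(b)–(d): forbidden (parity, ΔL, ΔJ).
(c)–(d): allowed.
Allowed pairs: 3 of 6.

3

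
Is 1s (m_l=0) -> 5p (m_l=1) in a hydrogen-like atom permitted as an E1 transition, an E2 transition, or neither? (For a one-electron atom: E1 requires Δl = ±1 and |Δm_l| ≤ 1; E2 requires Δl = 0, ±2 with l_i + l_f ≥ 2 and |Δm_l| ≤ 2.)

E1

Δl = 1 − 0 = +1; l_i + l_f = 1.
Δm_l = +1.
E1 (Δl = ±1, |Δm_l| ≤ 1): satisfied.
E2 (Δl = 0,±2, l_i+l_f ≥ 2, |Δm_l| ≤ 2): not satisfied.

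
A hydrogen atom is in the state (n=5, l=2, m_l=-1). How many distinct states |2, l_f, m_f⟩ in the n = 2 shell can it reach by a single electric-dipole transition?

E1 requires Δl = ±1, so l_f ∈ {1, 3}; with 0 ≤ l_f ≤ n_f−1 = 1, the allowed l_f values are {1}.
For l_f = 1: m_f ∈ {m_i−1, m_i, m_i+1} ∩ [−1, 1] = {-1, 0} → 2 states.
Total: 2.

2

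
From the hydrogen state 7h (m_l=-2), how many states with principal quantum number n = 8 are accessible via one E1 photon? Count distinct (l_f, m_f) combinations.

E1 requires Δl = ±1, so l_f ∈ {4, 6}; with 0 ≤ l_f ≤ n_f−1 = 7, the allowed l_f values are {4, 6}.
For l_f = 4: m_f ∈ {m_i−1, m_i, m_i+1} ∩ [−4, 4] = {-3, -2, -1} → 3 states.
For l_f = 6: m_f ∈ {m_i−1, m_i, m_i+1} ∩ [−6, 6] = {-3, -2, -1} → 3 states.
Total: 6.

6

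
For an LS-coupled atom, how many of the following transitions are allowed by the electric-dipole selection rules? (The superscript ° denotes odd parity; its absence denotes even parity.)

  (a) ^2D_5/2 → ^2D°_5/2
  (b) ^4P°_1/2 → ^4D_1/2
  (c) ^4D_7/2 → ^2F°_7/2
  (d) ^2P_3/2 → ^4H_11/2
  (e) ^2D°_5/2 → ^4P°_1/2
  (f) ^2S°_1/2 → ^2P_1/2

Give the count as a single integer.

(a) allowed
(b) allowed
(c) forbidden (ΔS fails)
(d) forbidden (parity, ΔS, ΔL, ΔJ fail)
(e) forbidden (parity, ΔS, ΔJ fail)
(f) allowed
Total allowed: 3 of 6.

3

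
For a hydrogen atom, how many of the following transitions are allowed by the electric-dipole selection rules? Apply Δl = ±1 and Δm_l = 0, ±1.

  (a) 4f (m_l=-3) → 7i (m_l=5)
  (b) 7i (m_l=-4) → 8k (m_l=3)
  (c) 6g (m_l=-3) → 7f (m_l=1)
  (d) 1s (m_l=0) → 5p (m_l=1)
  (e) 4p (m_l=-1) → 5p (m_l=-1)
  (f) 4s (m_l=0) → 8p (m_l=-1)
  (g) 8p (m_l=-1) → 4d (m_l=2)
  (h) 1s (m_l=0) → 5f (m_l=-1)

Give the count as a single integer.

(a) forbidden — Δl = +3 (E1 requires Δl = ±1); Δm_l = +8 (E1 requires Δm_l = 0, ±1)
(b) forbidden — Δm_l = +7 (E1 requires Δm_l = 0, ±1)
(c) forbidden — Δm_l = +4 (E1 requires Δm_l = 0, ±1)
(d) allowed
(e) forbidden — Δl = +0 (E1 requires Δl = ±1)
(f) allowed
(g) forbidden — Δm_l = +3 (E1 requires Δm_l = 0, ±1)
(h) forbidden — Δl = +3 (E1 requires Δl = ±1)
Total allowed: 2 of 8.

2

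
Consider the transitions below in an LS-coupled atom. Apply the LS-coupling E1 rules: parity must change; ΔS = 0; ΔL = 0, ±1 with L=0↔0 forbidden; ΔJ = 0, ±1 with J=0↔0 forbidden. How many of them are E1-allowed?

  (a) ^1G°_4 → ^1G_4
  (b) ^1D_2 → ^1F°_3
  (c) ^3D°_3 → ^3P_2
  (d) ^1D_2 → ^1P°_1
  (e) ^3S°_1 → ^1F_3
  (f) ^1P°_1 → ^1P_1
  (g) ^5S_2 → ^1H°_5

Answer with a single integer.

(a) allowed
(b) allowed
(c) allowed
(d) allowed
(e) forbidden (ΔS, ΔL, ΔJ fail)
(f) allowed
(g) forbidden (ΔS, ΔL, ΔJ fail)
Total allowed: 5 of 7.

5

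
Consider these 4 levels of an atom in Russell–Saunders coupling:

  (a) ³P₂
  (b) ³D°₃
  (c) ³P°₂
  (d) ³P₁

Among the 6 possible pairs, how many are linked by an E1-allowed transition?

(a)–(b): allowed.
(a)–(c): allowed.
(a)–(d): forbidden (parity).
(b)–(c): forbidden (parity).
(b)–(d): forbidden (ΔJ).
(c)–(d): allowed.
Allowed pairs: 3 of 6.

3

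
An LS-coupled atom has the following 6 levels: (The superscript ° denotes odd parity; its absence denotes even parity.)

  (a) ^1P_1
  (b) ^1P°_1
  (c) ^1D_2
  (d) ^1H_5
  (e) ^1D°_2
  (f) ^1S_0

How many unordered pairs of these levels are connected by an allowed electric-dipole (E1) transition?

5

(a)–(b): allowed.
(a)–(c): forbidden (parity).
(a)–(d): forbidden (parity, ΔL, ΔJ).
(a)–(e): allowed.
(a)–(f): forbidden (parity).
(b)–(c): allowed.
(b)–(d): forbidden (ΔL, ΔJ).
(b)–(e): forbidden (parity).
(b)–(f): allowed.
(c)–(d): forbidden (parity, ΔL, ΔJ).
(c)–(e): allowed.
(c)–(f): forbidden (parity, ΔL, ΔJ).
(d)–(e): forbidden (ΔL, ΔJ).
(d)–(f): forbidden (parity, ΔL, ΔJ).
(e)–(f): forbidden (ΔL, ΔJ).
Allowed pairs: 5 of 15.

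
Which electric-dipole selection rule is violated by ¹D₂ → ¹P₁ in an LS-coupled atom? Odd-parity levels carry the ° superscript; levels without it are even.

ΔS = 0: S: 0 → 0 — passes.
ΔJ = 0, ±1 (not J=0↔0): J: 2 → 1, ΔJ = -1 — passes.
ΔL = 0, ±1 (not L=0↔0): L: 2 → 1, ΔL = -1 — passes.
Parity must change: even → even — fails.

parity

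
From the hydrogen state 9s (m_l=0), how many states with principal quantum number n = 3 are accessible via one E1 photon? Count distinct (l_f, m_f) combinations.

E1 requires Δl = ±1, so l_f ∈ {-1, 1}; with 0 ≤ l_f ≤ n_f−1 = 2, the allowed l_f values are {1}.
For l_f = 1: m_f ∈ {m_i−1, m_i, m_i+1} ∩ [−1, 1] = {-1, 0, 1} → 3 states.
Total: 3.

3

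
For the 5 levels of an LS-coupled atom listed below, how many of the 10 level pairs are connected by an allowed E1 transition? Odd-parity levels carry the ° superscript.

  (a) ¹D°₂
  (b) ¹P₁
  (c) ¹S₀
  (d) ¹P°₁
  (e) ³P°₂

3

(a)–(b): allowed.
(a)–(c): forbidden (ΔL, ΔJ).
(a)–(d): forbidden (parity).
(a)–(e): forbidden (parity, ΔS).
(b)–(c): forbidden (parity).
(b)–(d): allowed.
(b)–(e): forbidden (ΔS).
(c)–(d): allowed.
(c)–(e): forbidden (ΔS, ΔJ).
(d)–(e): forbidden (parity, ΔS).
Allowed pairs: 3 of 10.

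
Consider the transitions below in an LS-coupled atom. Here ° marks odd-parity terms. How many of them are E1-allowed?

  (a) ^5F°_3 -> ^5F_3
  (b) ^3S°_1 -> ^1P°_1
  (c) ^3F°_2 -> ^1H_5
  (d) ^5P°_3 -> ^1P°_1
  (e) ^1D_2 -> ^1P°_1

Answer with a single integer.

(a) allowed
(b) forbidden (parity, ΔS fail)
(c) forbidden (ΔS, ΔL, ΔJ fail)
(d) forbidden (parity, ΔS, ΔJ fail)
(e) allowed
Total allowed: 2 of 5.

2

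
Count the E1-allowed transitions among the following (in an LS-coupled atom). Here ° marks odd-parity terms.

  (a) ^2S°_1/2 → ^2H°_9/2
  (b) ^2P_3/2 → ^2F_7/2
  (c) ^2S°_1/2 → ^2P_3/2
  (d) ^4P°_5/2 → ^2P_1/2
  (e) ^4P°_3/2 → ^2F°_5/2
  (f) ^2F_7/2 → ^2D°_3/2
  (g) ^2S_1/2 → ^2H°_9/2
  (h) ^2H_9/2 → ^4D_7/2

1

(a) forbidden (parity, ΔL, ΔJ fail)
(b) forbidden (parity, ΔL, ΔJ fail)
(c) allowed
(d) forbidden (ΔS, ΔJ fail)
(e) forbidden (parity, ΔS, ΔL fail)
(f) forbidden (ΔJ fails)
(g) forbidden (ΔL, ΔJ fail)
(h) forbidden (parity, ΔS, ΔL fail)
Total allowed: 1 of 8.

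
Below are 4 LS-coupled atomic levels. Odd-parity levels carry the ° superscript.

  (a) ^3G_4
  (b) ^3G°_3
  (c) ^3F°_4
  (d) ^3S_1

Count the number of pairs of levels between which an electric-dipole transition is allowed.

(a)–(b): allowed.
(a)–(c): allowed.
(a)–(d): forbidden (parity, ΔL, ΔJ).
(b)–(c): forbidden (parity).
(b)–(d): forbidden (ΔL, ΔJ).
(c)–(d): forbidden (ΔL, ΔJ).
Allowed pairs: 2 of 6.

2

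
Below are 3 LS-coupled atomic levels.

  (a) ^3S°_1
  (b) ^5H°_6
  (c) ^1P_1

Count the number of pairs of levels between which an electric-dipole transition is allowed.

(a)–(b): forbidden (parity, ΔS, ΔL, ΔJ).
(a)–(c): forbidden (ΔS).
(b)–(c): forbidden (ΔS, ΔL, ΔJ).
Allowed pairs: 0 of 3.

0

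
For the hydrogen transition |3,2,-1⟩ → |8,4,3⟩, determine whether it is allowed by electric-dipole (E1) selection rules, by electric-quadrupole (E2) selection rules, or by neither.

Δl = 4 − 2 = +2; l_i + l_f = 6.
Δm_l = +4.
E1 (Δl = ±1, |Δm_l| ≤ 1): not satisfied.
E2 (Δl = 0,±2, l_i+l_f ≥ 2, |Δm_l| ≤ 2): not satisfied.

neither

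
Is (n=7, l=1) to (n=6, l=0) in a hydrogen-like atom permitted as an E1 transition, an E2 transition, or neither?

E1

Δl = 0 − 1 = -1; l_i + l_f = 1.
E1 (Δl = ±1): satisfied.
E2 (Δl = 0,±2, l_i+l_f ≥ 2): not satisfied.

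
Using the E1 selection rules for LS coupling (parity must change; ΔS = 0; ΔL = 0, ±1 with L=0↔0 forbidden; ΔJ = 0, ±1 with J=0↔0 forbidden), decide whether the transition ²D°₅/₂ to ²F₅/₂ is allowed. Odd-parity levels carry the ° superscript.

allowed

Reading off the term symbols: S 1/2→1/2, L 2→3, J 5/2→5/2, parity odd→even.
Parity must change: odd → even — ✓.
ΔS = 0: S: 1/2 → 1/2 — ✓.
ΔL = 0, ±1 (not L=0↔0): L: 2 → 3, ΔL = +1 — ✓.
ΔJ = 0, ±1 (not J=0↔0): J: 5/2 → 5/2, ΔJ = +0 — ✓.
All four E1 rules are satisfied.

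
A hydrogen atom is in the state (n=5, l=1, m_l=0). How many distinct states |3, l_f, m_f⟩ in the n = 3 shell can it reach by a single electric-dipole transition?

E1 requires Δl = ±1, so l_f ∈ {0, 2}; with 0 ≤ l_f ≤ n_f−1 = 2, the allowed l_f values are {0, 2}.
For l_f = 0: m_f ∈ {m_i−1, m_i, m_i+1} ∩ [−0, 0] = {0} → 1 state.
For l_f = 2: m_f ∈ {m_i−1, m_i, m_i+1} ∩ [−2, 2] = {-1, 0, 1} → 3 states.
Total: 4.

4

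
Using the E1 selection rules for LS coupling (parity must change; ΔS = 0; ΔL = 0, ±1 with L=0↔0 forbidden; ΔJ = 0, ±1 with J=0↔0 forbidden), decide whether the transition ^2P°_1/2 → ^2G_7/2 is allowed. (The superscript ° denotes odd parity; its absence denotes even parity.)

Initial level: S=1/2, L=1, J=1/2, parity odd. Final level: S=1/2, L=4, J=7/2, parity even.
Parity must change: odd → even — ✓.
ΔS = 0: S: 1/2 → 1/2 — ✓.
ΔL = 0, ±1 (not L=0↔0): L: 1 → 4, ΔL = +3 — ✗.
ΔJ = 0, ±1 (not J=0↔0): J: 1/2 → 7/2, ΔJ = +3 — ✗.
Rule(s) violated: ΔL, ΔJ.

forbidden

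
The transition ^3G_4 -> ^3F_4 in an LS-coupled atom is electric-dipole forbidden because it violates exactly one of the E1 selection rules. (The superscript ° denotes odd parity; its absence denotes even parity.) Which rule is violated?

parity

Initial level: S=1, L=4, J=4, parity even. Final level: S=1, L=3, J=4, parity even.
Parity must change: even → even — fails.
ΔS = 0: S: 1 → 1 — passes.
ΔL = 0, ±1 (not L=0↔0): L: 4 → 3, ΔL = -1 — passes.
ΔJ = 0, ±1 (not J=0↔0): J: 4 → 4, ΔJ = +0 — passes.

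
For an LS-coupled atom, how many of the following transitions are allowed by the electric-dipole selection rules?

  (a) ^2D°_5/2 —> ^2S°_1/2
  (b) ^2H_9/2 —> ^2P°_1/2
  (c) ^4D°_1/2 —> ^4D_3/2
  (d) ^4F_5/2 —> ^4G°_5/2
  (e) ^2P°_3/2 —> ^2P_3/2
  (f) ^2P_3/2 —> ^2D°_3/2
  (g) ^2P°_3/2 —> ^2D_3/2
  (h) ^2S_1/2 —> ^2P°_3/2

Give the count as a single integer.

(a) forbidden (parity, ΔL, ΔJ fail)
(b) forbidden (ΔL, ΔJ fail)
(c) allowed
(d) allowed
(e) allowed
(f) allowed
(g) allowed
(h) allowed
Total allowed: 6 of 8.

6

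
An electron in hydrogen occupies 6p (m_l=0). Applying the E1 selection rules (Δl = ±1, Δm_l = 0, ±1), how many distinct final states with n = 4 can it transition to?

E1 requires Δl = ±1, so l_f ∈ {0, 2}; with 0 ≤ l_f ≤ n_f−1 = 3, the allowed l_f values are {0, 2}.
For l_f = 0: m_f ∈ {m_i−1, m_i, m_i+1} ∩ [−0, 0] = {0} → 1 state.
For l_f = 2: m_f ∈ {m_i−1, m_i, m_i+1} ∩ [−2, 2] = {-1, 0, 1} → 3 states.
Total: 4.

4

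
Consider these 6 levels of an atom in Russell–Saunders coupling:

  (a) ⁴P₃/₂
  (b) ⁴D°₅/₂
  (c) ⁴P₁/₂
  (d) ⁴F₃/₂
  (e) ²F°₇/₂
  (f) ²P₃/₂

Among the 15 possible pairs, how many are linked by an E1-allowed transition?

(a)–(b): allowed.
(a)–(c): forbidden (parity).
(a)–(d): forbidden (parity, ΔL).
(a)–(e): forbidden (ΔS, ΔL, ΔJ).
(a)–(f): forbidden (parity, ΔS).
(b)–(c): forbidden (ΔJ).
(b)–(d): allowed.
(b)–(e): forbidden (parity, ΔS).
(b)–(f): forbidden (ΔS).
(c)–(d): forbidden (parity, ΔL).
(c)–(e): forbidden (ΔS, ΔL, ΔJ).
(c)–(f): forbidden (parity, ΔS).
(d)–(e): forbidden (ΔS, ΔJ).
(d)–(f): forbidden (parity, ΔS, ΔL).
(e)–(f): forbidden (ΔL, ΔJ).
Allowed pairs: 2 of 15.

2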